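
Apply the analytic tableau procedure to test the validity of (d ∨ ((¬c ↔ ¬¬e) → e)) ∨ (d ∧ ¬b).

Not valid

Assume the negation and expand:
Initial set: {¬((d ∨ ((¬c ↔ ¬¬e) → e)) ∨ (d ∧ ¬b))}.
¬((d ∨ ((¬c ↔ ¬¬e) → e)) ∨ (d ∧ ¬b)): α-rule — add ¬(d ∨ ((¬c ↔ ¬¬e) → e)), ¬(d ∧ ¬b).
¬(d ∨ ((¬c ↔ ¬¬e) → e)): α-rule — add ¬d, ¬((¬c ↔ ¬¬e) → e).
¬((¬c ↔ ¬¬e) → e): α-rule — add (¬c ↔ ¬¬e), ¬e.
¬(d ∧ ¬b): β-rule — branch into ¬d  //  ¬¬b.
  branch 1 (add ¬d):
    (¬c ↔ ¬¬e): β-rule — branch into ¬c, ¬¬e  //  ¬¬c, ¬¬¬e.
      branch 1.1 (add ¬c, ¬¬e):
        ¬¬e: drop double negation, giving e.
        × closes — contains both e and ¬e.
      branch 1.2 (add ¬¬c, ¬¬¬e):
        ¬¬¬e: drop double negation, giving ¬e.
        ○ open, literals {c=T, d=F, e=F}.
  branch 2 (add ¬¬b):
    (¬c ↔ ¬¬e): β-rule — branch into ¬c, ¬¬e  //  ¬¬c, ¬¬¬e.
      branch 2.1 (add ¬c, ¬¬e):
        ¬¬e: drop double negation, giving e.
        × closes — contains both e and ¬e.
      branch 2.2 (add ¬¬c, ¬¬¬e):
        ¬¬¬e: drop double negation, giving ¬e.
        ○ open, literals {b=T, c=T, d=F, e=F}.
2 branches closed, 2 open.
An open branch gives a countermodel: c=T, d=F, e=F (unmentioned atoms arbitrary); under it the original formula is false.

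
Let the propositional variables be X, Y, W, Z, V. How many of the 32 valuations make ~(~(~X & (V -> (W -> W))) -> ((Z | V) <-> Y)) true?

Initial set: {~(~(~X & (V -> (W -> W))) -> ((Z | V) <-> Y))}.
~(~(~X & (V -> (W -> W))) -> ((Z | V) <-> Y)): α-rule — add ~(~X & (V -> (W -> W))), ~((Z | V) <-> Y).
~(~X & (V -> (W -> W))): β-rule — branch into ~~X  //  ~(V -> (W -> W)).
  branch 1 (add ~~X):
    ~((Z | V) <-> Y): β-rule — branch into (Z | V), ~Y  //  ~(Z | V), Y.
      branch 1.1 (add (Z | V), ~Y):
        (Z | V): β-rule — branch into Z  //  V.
          branch 1.1.1 (add Z):
            ○ open, literals {X=1, Y=0, Z=1}.
          branch 1.1.2 (add V):
            ○ open, literals {V=1, X=1, Y=0}.
      branch 1.2 (add ~(Z | V), Y):
        ~(Z | V): α-rule — add ~Z, ~V.
        ○ open, literals {V=0, X=1, Y=1, Z=0}.
  branch 2 (add ~(V -> (W -> W))):
    ~(V -> (W -> W)): α-rule — add V, ~(W -> W).
    ~(W -> W): α-rule — add W, ~W.
    × closes — contains both W and ~W.
1 branch closed, 3 open.
Each open branch fixes some atoms; the unmentioned ones are free. Counting distinct full assignments: branch {X=1, Y=0, Z=1} (W, V) contributes 4 new; branch {V=1, X=1, Y=0} (W, Z) contributes 2 new; branch {V=0, X=1, Y=1, Z=0} (W) contributes 2 new. Total: 8.

8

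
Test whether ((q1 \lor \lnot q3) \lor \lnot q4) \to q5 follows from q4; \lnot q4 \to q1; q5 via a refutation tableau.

Yes

Initial set: {q4; (\lnot q4 \to q1); q5; \lnot (((q1 \lor \lnot q3) \lor \lnot q4) \to q5)}.
\lnot (((q1 \lor \lnot q3) \lor \lnot q4) \to q5): α-rule — add ((q1 \lor \lnot q3) \lor \lnot q4), \lnot q5.
× closes — contains both q5 and \lnot q5.
All 1 branch closes.
Every branch closed, so the premises entail the conclusion.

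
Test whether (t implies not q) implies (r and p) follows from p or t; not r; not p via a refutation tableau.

Initial set: {(p or t); not r; not p; not ((t implies not q) implies (r and p))}.
not ((t implies not q) implies (r and p)): α-rule — add (t implies not q), not (r and p).
(p or t): β-rule — branch into p  //  t.
  branch 1 (add p):
    × closes — contains both p and not p.
  branch 2 (add t):
    (t implies not q): β-rule — branch into not t  //  not q.
      branch 2.1 (add not t):
        × closes — contains both t and not t.
      branch 2.2 (add not q):
        not (r and p): β-rule — branch into not r  //  not p.
          branch 2.2.1 (add not r):
            ○ open, literals {p=0, q=0, r=0, t=1}.
          branch 2.2.2 (add not p):
            ○ open, literals {p=0, q=0, r=0, t=1}.
2 branches closed, 2 open.
An open branch gives a countermodel: p=0, q=0, r=0, t=1 (unmentioned atoms arbitrary); the premises hold there but the conclusion fails.

No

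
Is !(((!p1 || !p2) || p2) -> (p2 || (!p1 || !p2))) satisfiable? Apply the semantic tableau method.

Initial set: {!(((!p1 || !p2) || p2) -> (p2 || (!p1 || !p2)))}.
!(((!p1 || !p2) || p2) -> (p2 || (!p1 || !p2))): α-rule — add ((!p1 || !p2) || p2), !(p2 || (!p1 || !p2)).
!(p2 || (!p1 || !p2)): α-rule — add !p2, !(!p1 || !p2).
!(!p1 || !p2): α-rule — add !!p1, !!p2.
× closes — contains both p2 and !p2.
All 1 branch closes.
Every branch closed; the formula is unsatisfiable.

Unsatisfiable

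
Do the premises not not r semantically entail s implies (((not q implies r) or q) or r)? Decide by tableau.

Yes

Initial set: {not not r; not (s implies (((not q implies r) or q) or r))}.
not not r: drop double negation, giving r.
not (s implies (((not q implies r) or q) or r)): α-rule — add s, not (((not q implies r) or q) or r).
not (((not q implies r) or q) or r): α-rule — add not ((not q implies r) or q), not r.
× closes — contains both r and not r.
All 1 branch closes.
Every branch closed, so the premises entail the conclusion.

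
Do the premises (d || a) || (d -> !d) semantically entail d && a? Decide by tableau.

Initial set: {((d || a) || (d -> !d)); !(d && a)}.
((d || a) || (d -> !d)): β-rule — branch into (d || a)  //  (d -> !d).
  branch 1 (add (d || a)):
    !(d && a): β-rule — branch into !d  //  !a.
      branch 1.1 (add !d):
        (d || a): β-rule — branch into d  //  a.
          branch 1.1.1 (add d):
            × closes — contains both d and !d.
          branch 1.1.2 (add a):
            ○ open, literals {a=1, d=0}.
      branch 1.2 (add !a):
        (d || a): β-rule — branch into d  //  a.
          branch 1.2.1 (add d):
            ○ open, literals {a=0, d=1}.
          branch 1.2.2 (add a):
            × closes — contains both a and !a.
  branch 2 (add (d -> !d)):
    !(d && a): β-rule — branch into !d  //  !a.
      branch 2.1 (add !d):
        (d -> !d): β-rule — branch into !d  //  !d.
          branch 2.1.1 (add !d):
            ○ open, literals {d=0}.
          branch 2.1.2 (add !d):
            ○ open, literals {d=0}.
      branch 2.2 (add !a):
        (d -> !d): β-rule — branch into !d  //  !d.
          branch 2.2.1 (add !d):
            ○ open, literals {a=0, d=0}.
          branch 2.2.2 (add !d):
            ○ open, literals {a=0, d=0}.
2 branches closed, 6 open.
An open branch gives a countermodel: a=1, d=0 (unmentioned atoms arbitrary); the premises hold there but the conclusion fails.

No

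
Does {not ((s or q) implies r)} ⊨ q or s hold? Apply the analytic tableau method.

Initial set: {T not ((s or q) implies r); F (q or s)}.
T not ((s or q) implies r): α-rule — add T (s or q), F r.
F (q or s): α-rule — add F q, F s.
T (s or q): β-rule — branch into T s  //  T q.
  branch 1 (add T s):
    × closes — contains both s and not s.
  branch 2 (add T q):
    × closes — contains both q and not q.
All 2 branches close.
Every branch closed, so the premises entail the conclusion.

Yes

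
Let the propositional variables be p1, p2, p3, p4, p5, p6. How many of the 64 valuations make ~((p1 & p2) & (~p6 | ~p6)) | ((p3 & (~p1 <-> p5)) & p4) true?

57

Initial set: {(~((p1 & p2) & (~p6 | ~p6)) | ((p3 & (~p1 <-> p5)) & p4))}.
(~((p1 & p2) & (~p6 | ~p6)) | ((p3 & (~p1 <-> p5)) & p4)): β-rule — branch into ~((p1 & p2) & (~p6 | ~p6))  //  ((p3 & (~p1 <-> p5)) & p4).
  branch 1 (add ~((p1 & p2) & (~p6 | ~p6))):
    ~((p1 & p2) & (~p6 | ~p6)): β-rule — branch into ~(p1 & p2)  //  ~(~p6 | ~p6).
      branch 1.1 (add ~(p1 & p2)):
        ~(p1 & p2): β-rule — branch into ~p1  //  ~p2.
          branch 1.1.1 (add ~p1):
            ○ open, literals {p1=F}.
          branch 1.1.2 (add ~p2):
            ○ open, literals {p2=F}.
      branch 1.2 (add ~(~p6 | ~p6)):
        ~(~p6 | ~p6): α-rule — add ~~p6, ~~p6.
        ○ open, literals {p6=T}.
  branch 2 (add ((p3 & (~p1 <-> p5)) & p4)):
    ((p3 & (~p1 <-> p5)) & p4): α-rule — add (p3 & (~p1 <-> p5)), p4.
    (p3 & (~p1 <-> p5)): α-rule — add p3, (~p1 <-> p5).
    (~p1 <-> p5): β-rule — branch into ~p1, p5  //  ~~p1, ~p5.
      branch 2.1 (add ~p1, p5):
        ○ open, literals {p1=F, p3=T, p4=T, p5=T}.
      branch 2.2 (add ~~p1, ~p5):
        ○ open, literals {p1=T, p3=T, p4=T, p5=F}.
0 branches closed, 5 open.
Each open branch fixes some atoms; the unmentioned ones are free. Counting distinct full assignments: branch {p1=F} (p2, p3, p4, p5, p6) contributes 32 new; branch {p2=F} (p1, p3, p4, p5, p6) contributes 16 new; branch {p6=T} (p1, p2, p3, p4, p5) contributes 8 new; branch {p1=F, p3=T, p4=T, p5=T} (p2, p6) contributes 0 new; branch {p1=T, p3=T, p4=T, p5=F} (p2, p6) contributes 1 new. Total: 57.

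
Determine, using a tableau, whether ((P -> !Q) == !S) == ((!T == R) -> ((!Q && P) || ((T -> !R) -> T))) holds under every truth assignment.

Not valid

Assume the negation and expand:
Initial set: {!(((P -> !Q) == !S) == ((!T == R) -> ((!Q && P) || ((T -> !R) -> T))))}.
!(((P -> !Q) == !S) == ((!T == R) -> ((!Q && P) || ((T -> !R) -> T)))): β-rule — branch into ((P -> !Q) == !S), !((!T == R) -> ((!Q && P) || ((T -> !R) -> T)))  //  !((P -> !Q) == !S), ((!T == R) -> ((!Q && P) || ((T -> !R) -> T))).
  branch 1 (add ((P -> !Q) == !S), !((!T == R) -> ((!Q && P) || ((T -> !R) -> T)))):
    !((!T == R) -> ((!Q && P) || ((T -> !R) -> T))): α-rule — add (!T == R), !((!Q && P) || ((T -> !R) -> T)).
    !((!Q && P) || ((T -> !R) -> T)): α-rule — add !(!Q && P), !((T -> !R) -> T).
    !((T -> !R) -> T): α-rule — add (T -> !R), !T.
    ((P -> !Q) == !S): β-rule — branch into (P -> !Q), !S  //  !(P -> !Q), !!S.
      branch 1.1 (add (P -> !Q), !S):
        (!T == R): β-rule — branch into !T, R  //  !!T, !R.
          branch 1.1.1 (add !T, R):
            !(!Q && P): β-rule — branch into !!Q  //  !P.
              branch 1.1.1.1 (add !!Q):
                (T -> !R): β-rule — branch into !T  //  !R.
                  branch 1.1.1.1.1 (add !T):
                    (P -> !Q): β-rule — branch into !P  //  !Q.
                      branch 1.1.1.1.1.1 (add !P):
                        ○ open, literals {P=F, Q=T, R=T, S=F, T=F}.
                      branch 1.1.1.1.1.2 (add !Q):
                        × closes — contains both Q and !Q.
                  branch 1.1.1.1.2 (add !R):
                    × closes — contains both R and !R.
              branch 1.1.1.2 (add !P):
                (T -> !R): β-rule — branch into !T  //  !R.
                  branch 1.1.1.2.1 (add !T):
                    (P -> !Q): β-rule — branch into !P  //  !Q.
                      branch 1.1.1.2.1.1 (add !P):
                        ○ open, literals {P=F, R=T, S=F, T=F}.
                      branch 1.1.1.2.1.2 (add !Q):
                        ○ open, literals {P=F, Q=F, R=T, S=F, T=F}.
                  branch 1.1.1.2.2 (add !R):
                    × closes — contains both R and !R.
          branch 1.1.2 (add !!T, !R):
            × closes — contains both T and !T.
      branch 1.2 (add !(P -> !Q), !!S):
        !(P -> !Q): α-rule — add P, !!Q.
        (!T == R): β-rule — branch into !T, R  //  !!T, !R.
          branch 1.2.1 (add !T, R):
            !(!Q && P): β-rule — branch into !!Q  //  !P.
              branch 1.2.1.1 (add !!Q):
                (T -> !R): β-rule — branch into !T  //  !R.
                  branch 1.2.1.1.1 (add !T):
                    ○ open, literals {P=T, Q=T, R=T, S=T, T=F}.
                  branch 1.2.1.1.2 (add !R):
                    × closes — contains both R and !R.
              branch 1.2.1.2 (add !P):
                × closes — contains both P and !P.
          branch 1.2.2 (add !!T, !R):
            × closes — contains both T and !T.
  branch 2 (add !((P -> !Q) == !S), ((!T == R) -> ((!Q && P) || ((T -> !R) -> T)))):
    !((P -> !Q) == !S): β-rule — branch into (P -> !Q), !!S  //  !(P -> !Q), !S.
      branch 2.1 (add (P -> !Q), !!S):
        ((!T == R) -> ((!Q && P) || ((T -> !R) -> T))): β-rule — branch into !(!T == R)  //  ((!Q && P) || ((T -> !R) -> T)).
          branch 2.1.1 (add !(!T == R)):
            (P -> !Q): β-rule — branch into !P  //  !Q.
              branch 2.1.1.1 (add !P):
                !(!T == R): β-rule — branch into !T, !R  //  !!T, R.
                  branch 2.1.1.1.1 (add !T, !R):
                    ○ open, literals {P=F, R=F, S=T, T=F}.
                  branch 2.1.1.1.2 (add !!T, R):
                    ○ open, literals {P=F, R=T, S=T, T=T}.
              branch 2.1.1.2 (add !Q):
                !(!T == R): β-rule — branch into !T, !R  //  !!T, R.
                  branch 2.1.1.2.1 (add !T, !R):
                    ○ open, literals {Q=F, R=F, S=T, T=F}.
                  branch 2.1.1.2.2 (add !!T, R):
                    ○ open, literals {Q=F, R=T, S=T, T=T}.
          branch 2.1.2 (add ((!Q && P) || ((T -> !R) -> T))):
            (P -> !Q): β-rule — branch into !P  //  !Q.
              branch 2.1.2.1 (add !P):
                ((!Q && P) || ((T -> !R) -> T)): β-rule — branch into (!Q && P)  //  ((T -> !R) -> T).
                  branch 2.1.2.1.1 (add (!Q && P)):
                    (!Q && P): α-rule — add !Q, P.
                    × closes — contains both P and !P.
                  branch 2.1.2.1.2 (add ((T -> !R) -> T)):
                    ((T -> !R) -> T): β-rule — branch into !(T -> !R)  //  T.
                      branch 2.1.2.1.2.1 (add !(T -> !R)):
                        !(T -> !R): α-rule — add T, !!R.
                        ○ open, literals {P=F, R=T, S=T, T=T}.
                      branch 2.1.2.1.2.2 (add T):
                        ○ open, literals {P=F, S=T, T=T}.
              branch 2.1.2.2 (add !Q):
                ((!Q && P) || ((T -> !R) -> T)): β-rule — branch into (!Q && P)  //  ((T -> !R) -> T).
                  branch 2.1.2.2.1 (add (!Q && P)):
                    (!Q && P): α-rule — add !Q, P.
                    ○ open, literals {P=T, Q=F, S=T}.
                  branch 2.1.2.2.2 (add ((T -> !R) -> T)):
                    ((T -> !R) -> T): β-rule — branch into !(T -> !R)  //  T.
                      branch 2.1.2.2.2.1 (add !(T -> !R)):
                        !(T -> !R): α-rule — add T, !!R.
                        ○ open, literals {Q=F, R=T, S=T, T=T}.
                      branch 2.1.2.2.2.2 (add T):
                        ○ open, literals {Q=F, S=T, T=T}.
      branch 2.2 (add !(P -> !Q), !S):
        !(P -> !Q): α-rule — add P, !!Q.
        ((!T == R) -> ((!Q && P) || ((T -> !R) -> T))): β-rule — branch into !(!T == R)  //  ((!Q && P) || ((T -> !R) -> T)).
          branch 2.2.1 (add !(!T == R)):
            !(!T == R): β-rule — branch into !T, !R  //  !!T, R.
              branch 2.2.1.1 (add !T, !R):
                ○ open, literals {P=T, Q=T, R=F, S=F, T=F}.
              branch 2.2.1.2 (add !!T, R):
                ○ open, literals {P=T, Q=T, R=T, S=F, T=T}.
          branch 2.2.2 (add ((!Q && P) || ((T -> !R) -> T))):
            ((!Q && P) || ((T -> !R) -> T)): β-rule — branch into (!Q && P)  //  ((T -> !R) -> T).
              branch 2.2.2.1 (add (!Q && P)):
                (!Q && P): α-rule — add !Q, P.
                × closes — contains both Q and !Q.
              branch 2.2.2.2 (add ((T -> !R) -> T)):
                ((T -> !R) -> T): β-rule — branch into !(T -> !R)  //  T.
                  branch 2.2.2.2.1 (add !(T -> !R)):
                    !(T -> !R): α-rule — add T, !!R.
                    ○ open, literals {P=T, Q=T, R=T, S=F, T=T}.
                  branch 2.2.2.2.2 (add T):
                    ○ open, literals {P=T, Q=T, S=F, T=T}.
9 branches closed, 17 open.
An open branch gives a countermodel: P=F, Q=T, R=T, S=F, T=F (unmentioned atoms arbitrary); under it the original formula is false.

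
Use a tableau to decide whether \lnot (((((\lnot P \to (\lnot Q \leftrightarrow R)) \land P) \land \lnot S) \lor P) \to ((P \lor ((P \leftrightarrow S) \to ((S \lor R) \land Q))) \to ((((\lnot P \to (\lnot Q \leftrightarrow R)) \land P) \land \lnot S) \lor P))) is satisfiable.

Initial set: {\lnot (((((\lnot P \to (\lnot Q \leftrightarrow R)) \land P) \land \lnot S) \lor P) \to ((P \lor ((P \leftrightarrow S) \to ((S \lor R) \land Q))) \to ((((\lnot P \to (\lnot Q \leftrightarrow R)) \land P) \land \lnot S) \lor P)))}.
\lnot (((((\lnot P \to (\lnot Q \leftrightarrow R)) \land P) \land \lnot S) \lor P) \to ((P \lor ((P \leftrightarrow S) \to ((S \lor R) \land Q))) \to ((((\lnot P \to (\lnot Q \leftrightarrow R)) \land P) \land \lnot S) \lor P))): α-rule — add ((((\lnot P \to (\lnot Q \leftrightarrow R)) \land P) \land \lnot S) \lor P), \lnot ((P \lor ((P \leftrightarrow S) \to ((S \lor R) \land Q))) \to ((((\lnot P \to (\lnot Q \leftrightarrow R)) \land P) \land \lnot S) \lor P)).
\lnot ((P \lor ((P \leftrightarrow S) \to ((S \lor R) \land Q))) \to ((((\lnot P \to (\lnot Q \leftrightarrow R)) \land P) \land \lnot S) \lor P)): α-rule — add (P \lor ((P \leftrightarrow S) \to ((S \lor R) \land Q))), \lnot ((((\lnot P \to (\lnot Q \leftrightarrow R)) \land P) \land \lnot S) \lor P).
\lnot ((((\lnot P \to (\lnot Q \leftrightarrow R)) \land P) \land \lnot S) \lor P): α-rule — add \lnot (((\lnot P \to (\lnot Q \leftrightarrow R)) \land P) \land \lnot S), \lnot P.
((((\lnot P \to (\lnot Q \leftrightarrow R)) \land P) \land \lnot S) \lor P): β-rule — branch into (((\lnot P \to (\lnot Q \leftrightarrow R)) \land P) \land \lnot S)  //  P.
  branch 1 (add (((\lnot P \to (\lnot Q \leftrightarrow R)) \land P) \land \lnot S)):
    (((\lnot P \to (\lnot Q \leftrightarrow R)) \land P) \land \lnot S): α-rule — add ((\lnot P \to (\lnot Q \leftrightarrow R)) \land P), \lnot S.
    ((\lnot P \to (\lnot Q \leftrightarrow R)) \land P): α-rule — add (\lnot P \to (\lnot Q \leftrightarrow R)), P.
    × closes — contains both P and \lnot P.
  branch 2 (add P):
    × closes — contains both P and \lnot P.
All 2 branches close.
Every branch closed; the formula is unsatisfiable.

Unsatisfiable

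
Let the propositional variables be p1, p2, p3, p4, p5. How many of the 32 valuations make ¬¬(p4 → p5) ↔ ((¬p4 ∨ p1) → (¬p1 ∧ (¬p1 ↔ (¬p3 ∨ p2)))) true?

14

Initial set: {(¬¬(p4 → p5) ↔ ((¬p4 ∨ p1) → (¬p1 ∧ (¬p1 ↔ (¬p3 ∨ p2)))))}.
(¬¬(p4 → p5) ↔ ((¬p4 ∨ p1) → (¬p1 ∧ (¬p1 ↔ (¬p3 ∨ p2))))): β-rule — branch into ¬¬(p4 → p5), ((¬p4 ∨ p1) → (¬p1 ∧ (¬p1 ↔ (¬p3 ∨ p2))))  //  ¬¬¬(p4 → p5), ¬((¬p4 ∨ p1) → (¬p1 ∧ (¬p1 ↔ (¬p3 ∨ p2)))).
  branch 1 (add ¬¬(p4 → p5), ((¬p4 ∨ p1) → (¬p1 ∧ (¬p1 ↔ (¬p3 ∨ p2))))):
    ¬¬(p4 → p5): drop double negation, giving (p4 → p5).
    ((¬p4 ∨ p1) → (¬p1 ∧ (¬p1 ↔ (¬p3 ∨ p2)))): β-rule — branch into ¬(¬p4 ∨ p1)  //  (¬p1 ∧ (¬p1 ↔ (¬p3 ∨ p2))).
      branch 1.1 (add ¬(¬p4 ∨ p1)):
        ¬(¬p4 ∨ p1): α-rule — add ¬¬p4, ¬p1.
        (p4 → p5): β-rule — branch into ¬p4  //  p5.
          branch 1.1.1 (add ¬p4):
            × closes — contains both p4 and ¬p4.
          branch 1.1.2 (add p5):
            ○ open, literals {p1=false, p4=true, p5=true}.
      branch 1.2 (add (¬p1 ∧ (¬p1 ↔ (¬p3 ∨ p2)))):
        (¬p1 ∧ (¬p1 ↔ (¬p3 ∨ p2))): α-rule — add ¬p1, (¬p1 ↔ (¬p3 ∨ p2)).
        (p4 → p5): β-rule — branch into ¬p4  //  p5.
          branch 1.2.1 (add ¬p4):
            (¬p1 ↔ (¬p3 ∨ p2)): β-rule — branch into ¬p1, (¬p3 ∨ p2)  //  ¬¬p1, ¬(¬p3 ∨ p2).
              branch 1.2.1.1 (add ¬p1, (¬p3 ∨ p2)):
                (¬p3 ∨ p2): β-rule — branch into ¬p3  //  p2.
                  branch 1.2.1.1.1 (add ¬p3):
                    ○ open, literals {p1=false, p3=false, p4=false}.
                  branch 1.2.1.1.2 (add p2):
                    ○ open, literals {p1=false, p2=true, p4=false}.
              branch 1.2.1.2 (add ¬¬p1, ¬(¬p3 ∨ p2)):
                × closes — contains both p1 and ¬p1.
          branch 1.2.2 (add p5):
            (¬p1 ↔ (¬p3 ∨ p2)): β-rule — branch into ¬p1, (¬p3 ∨ p2)  //  ¬¬p1, ¬(¬p3 ∨ p2).
              branch 1.2.2.1 (add ¬p1, (¬p3 ∨ p2)):
                (¬p3 ∨ p2): β-rule — branch into ¬p3  //  p2.
                  branch 1.2.2.1.1 (add ¬p3):
                    ○ open, literals {p1=false, p3=false, p5=true}.
                  branch 1.2.2.1.2 (add p2):
                    ○ open, literals {p1=false, p2=true, p5=true}.
              branch 1.2.2.2 (add ¬¬p1, ¬(¬p3 ∨ p2)):
                × closes — contains both p1 and ¬p1.
  branch 2 (add ¬¬¬(p4 → p5), ¬((¬p4 ∨ p1) → (¬p1 ∧ (¬p1 ↔ (¬p3 ∨ p2))))):
    ¬¬¬(p4 → p5): drop double negation, giving ¬(p4 → p5).
    ¬((¬p4 ∨ p1) → (¬p1 ∧ (¬p1 ↔ (¬p3 ∨ p2)))): α-rule — add (¬p4 ∨ p1), ¬(¬p1 ∧ (¬p1 ↔ (¬p3 ∨ p2))).
    ¬(p4 → p5): α-rule — add p4, ¬p5.
    (¬p4 ∨ p1): β-rule — branch into ¬p4  //  p1.
      branch 2.1 (add ¬p4):
        × closes — contains both p4 and ¬p4.
      branch 2.2 (add p1):
        ¬(¬p1 ∧ (¬p1 ↔ (¬p3 ∨ p2))): β-rule — branch into ¬¬p1  //  ¬(¬p1 ↔ (¬p3 ∨ p2)).
          branch 2.2.1 (add ¬¬p1):
            ○ open, literals {p1=true, p4=true, p5=false}.
          branch 2.2.2 (add ¬(¬p1 ↔ (¬p3 ∨ p2))):
            ¬(¬p1 ↔ (¬p3 ∨ p2)): β-rule — branch into ¬p1, ¬(¬p3 ∨ p2)  //  ¬¬p1, (¬p3 ∨ p2).
              branch 2.2.2.1 (add ¬p1, ¬(¬p3 ∨ p2)):
                × closes — contains both p1 and ¬p1.
              branch 2.2.2.2 (add ¬¬p1, (¬p3 ∨ p2)):
                (¬p3 ∨ p2): β-rule — branch into ¬p3  //  p2.
                  branch 2.2.2.2.1 (add ¬p3):
                    ○ open, literals {p1=true, p3=false, p4=true, p5=false}.
                  branch 2.2.2.2.2 (add p2):
                    ○ open, literals {p1=true, p2=true, p4=true, p5=false}.
5 branches closed, 8 open.
Each open branch fixes some atoms; the unmentioned ones are free. Counting distinct full assignments: branch {p1=false, p4=true, p5=true} (p2, p3) contributes 4 new; branch {p1=false, p3=false, p4=false} (p2, p5) contributes 4 new; branch {p1=false, p2=true, p4=false} (p3, p5) contributes 2 new; branch {p1=false, p3=false, p5=true} (p2, p4) contributes 0 new; branch {p1=false, p2=true, p5=true} (p3, p4) contributes 0 new; branch {p1=true, p4=true, p5=false} (p2, p3) contributes 4 new; branch {p1=true, p3=false, p4=true, p5=false} (p2) contributes 0 new; branch {p1=true, p2=true, p4=true, p5=false} (p3) contributes 0 new. Total: 14.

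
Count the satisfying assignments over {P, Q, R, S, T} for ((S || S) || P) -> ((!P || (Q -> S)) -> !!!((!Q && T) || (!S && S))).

Initial set: {T (((S || S) || P) -> ((!P || (Q -> S)) -> !!!((!Q && T) || (!S && S))))}.
T (((S || S) || P) -> ((!P || (Q -> S)) -> !!!((!Q && T) || (!S && S)))): β-rule — branch into F ((S || S) || P)  //  T ((!P || (Q -> S)) -> !!!((!Q && T) || (!S && S))).
  branch 1 (add F ((S || S) || P)):
    F ((S || S) || P): α-rule — add F (S || S), F P.
    F (S || S): α-rule — add F S, F S.
    ○ open, literals {P=F, S=F}.
  branch 2 (add T ((!P || (Q -> S)) -> !!!((!Q && T) || (!S && S)))):
    T ((!P || (Q -> S)) -> !!!((!Q && T) || (!S && S))): β-rule — branch into F (!P || (Q -> S))  //  T !!!((!Q && T) || (!S && S)).
      branch 2.1 (add F (!P || (Q -> S))):
        F (!P || (Q -> S)): α-rule — add F !P, F (Q -> S).
        F (Q -> S): α-rule — add T Q, F S.
        ○ open, literals {P=T, Q=T, S=F}.
      branch 2.2 (add T !!!((!Q && T) || (!S && S))):
        T !!!((!Q && T) || (!S && S)): drop double negation, giving T !((!Q && T) || (!S && S)).
        T !((!Q && T) || (!S && S)): α-rule — add F (!Q && T), F (!S && S).
        F (!Q && T): β-rule — branch into F !Q  //  F T.
          branch 2.2.1 (add F !Q):
            F (!S && S): β-rule — branch into F !S  //  F S.
              branch 2.2.1.1 (add F !S):
                ○ open, literals {Q=T, S=T}.
              branch 2.2.1.2 (add F S):
                ○ open, literals {Q=T, S=F}.
          branch 2.2.2 (add F T):
            F (!S && S): β-rule — branch into F !S  //  F S.
              branch 2.2.2.1 (add F !S):
                ○ open, literals {S=T, T=F}.
              branch 2.2.2.2 (add F S):
                ○ open, literals {S=F, T=F}.
0 branches closed, 6 open.
Each open branch fixes some atoms; the unmentioned ones are free. Counting distinct full assignments: branch {P=F, S=F} (Q, R, T) contributes 8 new; branch {P=T, Q=T, S=F} (R, T) contributes 4 new; branch {Q=T, S=T} (P, R, T) contributes 8 new; branch {Q=T, S=F} (P, R, T) contributes 0 new; branch {S=T, T=F} (P, Q, R) contributes 4 new; branch {S=F, T=F} (P, Q, R) contributes 2 new. Total: 26.

26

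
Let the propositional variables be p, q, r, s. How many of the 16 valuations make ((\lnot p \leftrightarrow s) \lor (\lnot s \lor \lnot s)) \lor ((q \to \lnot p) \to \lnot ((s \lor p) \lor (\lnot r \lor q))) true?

Initial set: {(((\lnot p \leftrightarrow s) \lor (\lnot s \lor \lnot s)) \lor ((q \to \lnot p) \to \lnot ((s \lor p) \lor (\lnot r \lor q))))}.
(((\lnot p \leftrightarrow s) \lor (\lnot s \lor \lnot s)) \lor ((q \to \lnot p) \to \lnot ((s \lor p) \lor (\lnot r \lor q)))): β-rule — branch into ((\lnot p \leftrightarrow s) \lor (\lnot s \lor \lnot s))  //  ((q \to \lnot p) \to \lnot ((s \lor p) \lor (\lnot r \lor q))).
  branch 1 (add ((\lnot p \leftrightarrow s) \lor (\lnot s \lor \lnot s))):
    ((\lnot p \leftrightarrow s) \lor (\lnot s \lor \lnot s)): β-rule — branch into (\lnot p \leftrightarrow s)  //  (\lnot s \lor \lnot s).
      branch 1.1 (add (\lnot p \leftrightarrow s)):
        (\lnot p \leftrightarrow s): β-rule — branch into \lnot p, s  //  \lnot \lnot p, \lnot s.
          branch 1.1.1 (add \lnot p, s):
            ○ open, literals {p=0, s=1}.
          branch 1.1.2 (add \lnot \lnot p, \lnot s):
            ○ open, literals {p=1, s=0}.
      branch 1.2 (add (\lnot s \lor \lnot s)):
        (\lnot s \lor \lnot s): β-rule — branch into \lnot s  //  \lnot s.
          branch 1.2.1 (add \lnot s):
            ○ open, literals {s=0}.
          branch 1.2.2 (add \lnot s):
            ○ open, literals {s=0}.
  branch 2 (add ((q \to \lnot p) \to \lnot ((s \lor p) \lor (\lnot r \lor q)))):
    ((q \to \lnot p) \to \lnot ((s \lor p) \lor (\lnot r \lor q))): β-rule — branch into \lnot (q \to \lnot p)  //  \lnot ((s \lor p) \lor (\lnot r \lor q)).
      branch 2.1 (add \lnot (q \to \lnot p)):
        \lnot (q \to \lnot p): α-rule — add q, \lnot \lnot p.
        ○ open, literals {p=1, q=1}.
      branch 2.2 (add \lnot ((s \lor p) \lor (\lnot r \lor q))):
        \lnot ((s \lor p) \lor (\lnot r \lor q)): α-rule — add \lnot (s \lor p), \lnot (\lnot r \lor q).
        \lnot (s \lor p): α-rule — add \lnot s, \lnot p.
        \lnot (\lnot r \lor q): α-rule — add \lnot \lnot r, \lnot q.
        ○ open, literals {p=0, q=0, r=1, s=0}.
0 branches closed, 6 open.
Each open branch fixes some atoms; the unmentioned ones are free. Counting distinct full assignments: branch {p=0, s=1} (q, r) contributes 4 new; branch {p=1, s=0} (q, r) contributes 4 new; branch {s=0} (p, q, r) contributes 4 new; branch {s=0} (p, q, r) contributes 0 new; branch {p=1, q=1} (r, s) contributes 2 new; branch {p=0, q=0, r=1, s=0} (none free) contributes 0 new. Total: 14.

14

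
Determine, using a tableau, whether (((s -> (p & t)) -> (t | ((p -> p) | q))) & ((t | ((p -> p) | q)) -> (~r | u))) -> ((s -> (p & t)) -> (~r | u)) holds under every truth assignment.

Valid

Assume the negation and expand:
Initial set: {F ((((s -> (p & t)) -> (t | ((p -> p) | q))) & ((t | ((p -> p) | q)) -> (~r | u))) -> ((s -> (p & t)) -> (~r | u)))}.
F ((((s -> (p & t)) -> (t | ((p -> p) | q))) & ((t | ((p -> p) | q)) -> (~r | u))) -> ((s -> (p & t)) -> (~r | u))): α-rule — add T (((s -> (p & t)) -> (t | ((p -> p) | q))) & ((t | ((p -> p) | q)) -> (~r | u))), F ((s -> (p & t)) -> (~r | u)).
T (((s -> (p & t)) -> (t | ((p -> p) | q))) & ((t | ((p -> p) | q)) -> (~r | u))): α-rule — add T ((s -> (p & t)) -> (t | ((p -> p) | q))), T ((t | ((p -> p) | q)) -> (~r | u)).
F ((s -> (p & t)) -> (~r | u)): α-rule — add T (s -> (p & t)), F (~r | u).
F (~r | u): α-rule — add F ~r, F u.
T ((s -> (p & t)) -> (t | ((p -> p) | q))): β-rule — branch into F (s -> (p & t))  //  T (t | ((p -> p) | q)).
  branch 1 (add F (s -> (p & t))):
    F (s -> (p & t)): α-rule — add T s, F (p & t).
    T ((t | ((p -> p) | q)) -> (~r | u)): β-rule — branch into F (t | ((p -> p) | q))  //  T (~r | u).
      branch 1.1 (add F (t | ((p -> p) | q))):
        F (t | ((p -> p) | q)): α-rule — add F t, F ((p -> p) | q).
        F ((p -> p) | q): α-rule — add F (p -> p), F q.
        F (p -> p): α-rule — add T p, F p.
        × closes — contains both p and ~p.
      branch 1.2 (add T (~r | u)):
        T (s -> (p & t)): β-rule — branch into F s  //  T (p & t).
          branch 1.2.1 (add F s):
            × closes — contains both s and ~s.
          branch 1.2.2 (add T (p & t)):
            T (p & t): α-rule — add T p, T t.
            F (p & t): β-rule — branch into F p  //  F t.
              branch 1.2.2.1 (add F p):
                × closes — contains both p and ~p.
              branch 1.2.2.2 (add F t):
                × closes — contains both t and ~t.
  branch 2 (add T (t | ((p -> p) | q))):
    T ((t | ((p -> p) | q)) -> (~r | u)): β-rule — branch into F (t | ((p -> p) | q))  //  T (~r | u).
      branch 2.1 (add F (t | ((p -> p) | q))):
        F (t | ((p -> p) | q)): α-rule — add F t, F ((p -> p) | q).
        F ((p -> p) | q): α-rule — add F (p -> p), F q.
        F (p -> p): α-rule — add T p, F p.
        × closes — contains both p and ~p.
      branch 2.2 (add T (~r | u)):
        T (s -> (p & t)): β-rule — branch into F s  //  T (p & t).
          branch 2.2.1 (add F s):
            T (t | ((p -> p) | q)): β-rule — branch into T t  //  T ((p -> p) | q).
              branch 2.2.1.1 (add T t):
                T (~r | u): β-rule — branch into T ~r  //  T u.
                  branch 2.2.1.1.1 (add T ~r):
                    × closes — contains both r and ~r.
                  branch 2.2.1.1.2 (add T u):
                    × closes — contains both u and ~u.
              branch 2.2.1.2 (add T ((p -> p) | q)):
                T (~r | u): β-rule — branch into T ~r  //  T u.
                  branch 2.2.1.2.1 (add T ~r):
                    × closes — contains both r and ~r.
                  branch 2.2.1.2.2 (add T u):
                    × closes — contains both u and ~u.
          branch 2.2.2 (add T (p & t)):
            T (p & t): α-rule — add T p, T t.
            T (t | ((p -> p) | q)): β-rule — branch into T t  //  T ((p -> p) | q).
              branch 2.2.2.1 (add T t):
                T (~r | u): β-rule — branch into T ~r  //  T u.
                  branch 2.2.2.1.1 (add T ~r):
                    × closes — contains both r and ~r.
                  branch 2.2.2.1.2 (add T u):
                    × closes — contains both u and ~u.
              branch 2.2.2.2 (add T ((p -> p) | q)):
                T (~r | u): β-rule — branch into T ~r  //  T u.
                  branch 2.2.2.2.1 (add T ~r):
                    × closes — contains both r and ~r.
                  branch 2.2.2.2.2 (add T u):
                    × closes — contains both u and ~u.
All 13 branches close.
Every branch closed, so the negation is unsatisfiable and the formula is valid.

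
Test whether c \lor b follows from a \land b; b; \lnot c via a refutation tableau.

Initial set: {(a \land b); b; \lnot c; \lnot (c \lor b)}.
(a \land b): α-rule — add a, b.
\lnot (c \lor b): α-rule — add \lnot c, \lnot b.
× closes — contains both b and \lnot b.
All 1 branch closes.
Every branch closed, so the premises entail the conclusion.

Yes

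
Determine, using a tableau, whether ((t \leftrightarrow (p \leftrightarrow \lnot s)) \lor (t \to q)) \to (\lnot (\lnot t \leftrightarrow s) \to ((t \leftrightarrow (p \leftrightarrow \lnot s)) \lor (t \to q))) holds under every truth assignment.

Valid

Assume the negation and expand:
Initial set: {F (((t \leftrightarrow (p \leftrightarrow \lnot s)) \lor (t \to q)) \to (\lnot (\lnot t \leftrightarrow s) \to ((t \leftrightarrow (p \leftrightarrow \lnot s)) \lor (t \to q))))}.
F (((t \leftrightarrow (p \leftrightarrow \lnot s)) \lor (t \to q)) \to (\lnot (\lnot t \leftrightarrow s) \to ((t \leftrightarrow (p \leftrightarrow \lnot s)) \lor (t \to q)))): α-rule — add T ((t \leftrightarrow (p \leftrightarrow \lnot s)) \lor (t \to q)), F (\lnot (\lnot t \leftrightarrow s) \to ((t \leftrightarrow (p \leftrightarrow \lnot s)) \lor (t \to q))).
F (\lnot (\lnot t \leftrightarrow s) \to ((t \leftrightarrow (p \leftrightarrow \lnot s)) \lor (t \to q))): α-rule — add T \lnot (\lnot t \leftrightarrow s), F ((t \leftrightarrow (p \leftrightarrow \lnot s)) \lor (t \to q)).
F ((t \leftrightarrow (p \leftrightarrow \lnot s)) \lor (t \to q)): α-rule — add F (t \leftrightarrow (p \leftrightarrow \lnot s)), F (t \to q).
F (t \to q): α-rule — add T t, F q.
T ((t \leftrightarrow (p \leftrightarrow \lnot s)) \lor (t \to q)): β-rule — branch into T (t \leftrightarrow (p \leftrightarrow \lnot s))  //  T (t \to q).
  branch 1 (add T (t \leftrightarrow (p \leftrightarrow \lnot s))):
    T \lnot (\lnot t \leftrightarrow s): β-rule — branch into T \lnot t, F s  //  F \lnot t, T s.
      branch 1.1 (add T \lnot t, F s):
        × closes — contains both t and \lnot t.
      branch 1.2 (add F \lnot t, T s):
        F (t \leftrightarrow (p \leftrightarrow \lnot s)): β-rule — branch into T t, F (p \leftrightarrow \lnot s)  //  F t, T (p \leftrightarrow \lnot s).
          branch 1.2.1 (add T t, F (p \leftrightarrow \lnot s)):
            T (t \leftrightarrow (p \leftrightarrow \lnot s)): β-rule — branch into T t, T (p \leftrightarrow \lnot s)  //  F t, F (p \leftrightarrow \lnot s).
              branch 1.2.1.1 (add T t, T (p \leftrightarrow \lnot s)):
                F (p \leftrightarrow \lnot s): β-rule — branch into T p, F \lnot s  //  F p, T \lnot s.
                  branch 1.2.1.1.1 (add T p, F \lnot s):
                    T (p \leftrightarrow \lnot s): β-rule — branch into T p, T \lnot s  //  F p, F \lnot s.
                      branch 1.2.1.1.1.1 (add T p, T \lnot s):
                        × closes — contains both s and \lnot s.
                      branch 1.2.1.1.1.2 (add F p, F \lnot s):
                        × closes — contains both p and \lnot p.
                  branch 1.2.1.1.2 (add F p, T \lnot s):
                    × closes — contains both s and \lnot s.
              branch 1.2.1.2 (add F t, F (p \leftrightarrow \lnot s)):
                × closes — contains both t and \lnot t.
          branch 1.2.2 (add F t, T (p \leftrightarrow \lnot s)):
            × closes — contains both t and \lnot t.
  branch 2 (add T (t \to q)):
    T \lnot (\lnot t \leftrightarrow s): β-rule — branch into T \lnot t, F s  //  F \lnot t, T s.
      branch 2.1 (add T \lnot t, F s):
        × closes — contains both t and \lnot t.
      branch 2.2 (add F \lnot t, T s):
        F (t \leftrightarrow (p \leftrightarrow \lnot s)): β-rule — branch into T t, F (p \leftrightarrow \lnot s)  //  F t, T (p \leftrightarrow \lnot s).
          branch 2.2.1 (add T t, F (p \leftrightarrow \lnot s)):
            T (t \to q): β-rule — branch into F t  //  T q.
              branch 2.2.1.1 (add F t):
                × closes — contains both t and \lnot t.
              branch 2.2.1.2 (add T q):
                × closes — contains both q and \lnot q.
          branch 2.2.2 (add F t, T (p \leftrightarrow \lnot s)):
            × closes — contains both t and \lnot t.
All 10 branches close.
Every branch closed, so the negation is unsatisfiable and the formula is valid.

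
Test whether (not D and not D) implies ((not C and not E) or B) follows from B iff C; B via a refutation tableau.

Yes

Initial set: {(B iff C); B; not ((not D and not D) implies ((not C and not E) or B))}.
not ((not D and not D) implies ((not C and not E) or B)): α-rule — add (not D and not D), not ((not C and not E) or B).
(not D and not D): α-rule — add not D, not D.
not ((not C and not E) or B): α-rule — add not (not C and not E), not B.
× closes — contains both B and not B.
All 1 branch closes.
Every branch closed, so the premises entail the conclusion.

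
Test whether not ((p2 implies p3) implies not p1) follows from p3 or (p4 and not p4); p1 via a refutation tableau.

Yes

Initial set: {T (p3 or (p4 and not p4)); T p1; F not ((p2 implies p3) implies not p1)}.
T (p3 or (p4 and not p4)): β-rule — branch into T p3  //  T (p4 and not p4).
  branch 1 (add T p3):
    F not ((p2 implies p3) implies not p1): β-rule — branch into F (p2 implies p3)  //  T not p1.
      branch 1.1 (add F (p2 implies p3)):
        F (p2 implies p3): α-rule — add T p2, F p3.
        × closes — contains both p3 and not p3.
      branch 1.2 (add T not p1):
        × closes — contains both p1 and not p1.
  branch 2 (add T (p4 and not p4)):
    T (p4 and not p4): α-rule — add T p4, T not p4.
    × closes — contains both p4 and not p4.
All 3 branches close.
Every branch closed, so the premises entail the conclusion.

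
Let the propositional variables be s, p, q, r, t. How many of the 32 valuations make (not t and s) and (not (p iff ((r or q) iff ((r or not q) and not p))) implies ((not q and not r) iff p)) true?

Initial set: {((not t and s) and (not (p iff ((r or q) iff ((r or not q) and not p))) implies ((not q and not r) iff p)))}.
((not t and s) and (not (p iff ((r or q) iff ((r or not q) and not p))) implies ((not q and not r) iff p))): α-rule — add (not t and s), (not (p iff ((r or q) iff ((r or not q) and not p))) implies ((not q and not r) iff p)).
(not t and s): α-rule — add not t, s.
(not (p iff ((r or q) iff ((r or not q) and not p))) implies ((not q and not r) iff p)): β-rule — branch into not not (p iff ((r or q) iff ((r or not q) and not p)))  //  ((not q and not r) iff p).
  branch 1 (add not not (p iff ((r or q) iff ((r or not q) and not p)))):
    not not (p iff ((r or q) iff ((r or not q) and not p))): β-rule — branch into p, ((r or q) iff ((r or not q) and not p))  //  not p, not ((r or q) iff ((r or not q) and not p)).
      branch 1.1 (add p, ((r or q) iff ((r or not q) and not p))):
        ((r or q) iff ((r or not q) and not p)): β-rule — branch into (r or q), ((r or not q) and not p)  //  not (r or q), not ((r or not q) and not p).
          branch 1.1.1 (add (r or q), ((r or not q) and not p)):
            ((r or not q) and not p): α-rule — add (r or not q), not p.
            × closes — contains both p and not p.
          branch 1.1.2 (add not (r or q), not ((r or not q) and not p)):
            not (r or q): α-rule — add not r, not q.
            not ((r or not q) and not p): β-rule — branch into not (r or not q)  //  not not p.
              branch 1.1.2.1 (add not (r or not q)):
                not (r or not q): α-rule — add not r, not not q.
                × closes — contains both q and not q.
              branch 1.1.2.2 (add not not p):
                ○ open, literals {p=true, q=false, r=false, s=true, t=false}.
      branch 1.2 (add not p, not ((r or q) iff ((r or not q) and not p))):
        not ((r or q) iff ((r or not q) and not p)): β-rule — branch into (r or q), not ((r or not q) and not p)  //  not (r or q), ((r or not q) and not p).
          branch 1.2.1 (add (r or q), not ((r or not q) and not p)):
            (r or q): β-rule — branch into r  //  q.
              branch 1.2.1.1 (add r):
                not ((r or not q) and not p): β-rule — branch into not (r or not q)  //  not not p.
                  branch 1.2.1.1.1 (add not (r or not q)):
                    not (r or not q): α-rule — add not r, not not q.
                    × closes — contains both r and not r.
                  branch 1.2.1.1.2 (add not not p):
                    × closes — contains both p and not p.
              branch 1.2.1.2 (add q):
                not ((r or not q) and not p): β-rule — branch into not (r or not q)  //  not not p.
                  branch 1.2.1.2.1 (add not (r or not q)):
                    not (r or not q): α-rule — add not r, not not q.
                    ○ open, literals {p=false, q=true, r=false, s=true, t=false}.
                  branch 1.2.1.2.2 (add not not p):
                    × closes — contains both p and not p.
          branch 1.2.2 (add not (r or q), ((r or not q) and not p)):
            not (r or q): α-rule — add not r, not q.
            ((r or not q) and not p): α-rule — add (r or not q), not p.
            (r or not q): β-rule — branch into r  //  not q.
              branch 1.2.2.1 (add r):
                × closes — contains both r and not r.
              branch 1.2.2.2 (add not q):
                ○ open, literals {p=false, q=false, r=false, s=true, t=false}.
  branch 2 (add ((not q and not r) iff p)):
    ((not q and not r) iff p): β-rule — branch into (not q and not r), p  //  not (not q and not r), not p.
      branch 2.1 (add (not q and not r), p):
        (not q and not r): α-rule — add not q, not r.
        ○ open, literals {p=true, q=false, r=false, s=true, t=false}.
      branch 2.2 (add not (not q and not r), not p):
        not (not q and not r): β-rule — branch into not not q  //  not not r.
          branch 2.2.1 (add not not q):
            ○ open, literals {p=false, q=true, s=true, t=false}.
          branch 2.2.2 (add not not r):
            ○ open, literals {p=false, r=true, s=true, t=false}.
6 branches closed, 6 open.
Each open branch fixes some atoms; the unmentioned ones are free. Counting distinct full assignments: branch {p=true, q=false, r=false, s=true, t=false} (none free) contributes 1 new; branch {p=false, q=true, r=false, s=true, t=false} (none free) contributes 1 new; branch {p=false, q=false, r=false, s=true, t=false} (none free) contributes 1 new; branch {p=true, q=false, r=false, s=true, t=false} (none free) contributes 0 new; branch {p=false, q=true, s=true, t=false} (r) contributes 1 new; branch {p=false, r=true, s=true, t=false} (q) contributes 1 new. Total: 5.

5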